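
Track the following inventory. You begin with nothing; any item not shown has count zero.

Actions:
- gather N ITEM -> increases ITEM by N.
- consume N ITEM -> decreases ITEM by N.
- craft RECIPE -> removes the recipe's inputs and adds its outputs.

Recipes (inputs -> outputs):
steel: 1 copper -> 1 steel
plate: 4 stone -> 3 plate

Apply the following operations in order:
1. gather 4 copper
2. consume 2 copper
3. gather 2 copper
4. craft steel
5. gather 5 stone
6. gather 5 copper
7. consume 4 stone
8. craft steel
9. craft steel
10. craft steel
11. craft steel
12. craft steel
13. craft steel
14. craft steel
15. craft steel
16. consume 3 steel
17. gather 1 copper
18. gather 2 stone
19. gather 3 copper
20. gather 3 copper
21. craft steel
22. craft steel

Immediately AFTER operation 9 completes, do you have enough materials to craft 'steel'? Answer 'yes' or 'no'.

After 1 (gather 4 copper): copper=4
After 2 (consume 2 copper): copper=2
After 3 (gather 2 copper): copper=4
After 4 (craft steel): copper=3 steel=1
After 5 (gather 5 stone): copper=3 steel=1 stone=5
After 6 (gather 5 copper): copper=8 steel=1 stone=5
After 7 (consume 4 stone): copper=8 steel=1 stone=1
After 8 (craft steel): copper=7 steel=2 stone=1
After 9 (craft steel): copper=6 steel=3 stone=1

Answer: yes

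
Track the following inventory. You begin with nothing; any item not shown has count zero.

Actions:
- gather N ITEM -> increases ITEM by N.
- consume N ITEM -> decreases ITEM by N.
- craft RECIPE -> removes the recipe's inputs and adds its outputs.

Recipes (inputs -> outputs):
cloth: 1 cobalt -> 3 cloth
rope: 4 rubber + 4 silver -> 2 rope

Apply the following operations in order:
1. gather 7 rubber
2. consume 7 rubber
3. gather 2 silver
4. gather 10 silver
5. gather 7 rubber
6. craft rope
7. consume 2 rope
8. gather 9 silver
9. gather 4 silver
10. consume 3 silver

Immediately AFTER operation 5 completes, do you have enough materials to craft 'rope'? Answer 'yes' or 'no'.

After 1 (gather 7 rubber): rubber=7
After 2 (consume 7 rubber): (empty)
After 3 (gather 2 silver): silver=2
After 4 (gather 10 silver): silver=12
After 5 (gather 7 rubber): rubber=7 silver=12

Answer: yes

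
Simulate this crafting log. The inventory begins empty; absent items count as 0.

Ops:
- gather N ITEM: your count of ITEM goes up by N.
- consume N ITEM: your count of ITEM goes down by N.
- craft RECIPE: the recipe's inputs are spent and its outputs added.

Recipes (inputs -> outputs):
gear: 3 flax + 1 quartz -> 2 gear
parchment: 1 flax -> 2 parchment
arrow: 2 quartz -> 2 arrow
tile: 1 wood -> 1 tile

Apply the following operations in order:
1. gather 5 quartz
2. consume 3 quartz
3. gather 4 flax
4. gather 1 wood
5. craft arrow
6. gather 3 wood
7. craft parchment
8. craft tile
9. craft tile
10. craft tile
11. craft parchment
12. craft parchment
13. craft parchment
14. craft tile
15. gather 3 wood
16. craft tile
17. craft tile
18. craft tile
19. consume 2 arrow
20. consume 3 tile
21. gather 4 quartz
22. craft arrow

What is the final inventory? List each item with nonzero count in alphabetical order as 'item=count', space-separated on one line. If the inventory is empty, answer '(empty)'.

After 1 (gather 5 quartz): quartz=5
After 2 (consume 3 quartz): quartz=2
After 3 (gather 4 flax): flax=4 quartz=2
After 4 (gather 1 wood): flax=4 quartz=2 wood=1
After 5 (craft arrow): arrow=2 flax=4 wood=1
After 6 (gather 3 wood): arrow=2 flax=4 wood=4
After 7 (craft parchment): arrow=2 flax=3 parchment=2 wood=4
After 8 (craft tile): arrow=2 flax=3 parchment=2 tile=1 wood=3
After 9 (craft tile): arrow=2 flax=3 parchment=2 tile=2 wood=2
After 10 (craft tile): arrow=2 flax=3 parchment=2 tile=3 wood=1
After 11 (craft parchment): arrow=2 flax=2 parchment=4 tile=3 wood=1
After 12 (craft parchment): arrow=2 flax=1 parchment=6 tile=3 wood=1
After 13 (craft parchment): arrow=2 parchment=8 tile=3 wood=1
After 14 (craft tile): arrow=2 parchment=8 tile=4
After 15 (gather 3 wood): arrow=2 parchment=8 tile=4 wood=3
After 16 (craft tile): arrow=2 parchment=8 tile=5 wood=2
After 17 (craft tile): arrow=2 parchment=8 tile=6 wood=1
After 18 (craft tile): arrow=2 parchment=8 tile=7
After 19 (consume 2 arrow): parchment=8 tile=7
After 20 (consume 3 tile): parchment=8 tile=4
After 21 (gather 4 quartz): parchment=8 quartz=4 tile=4
After 22 (craft arrow): arrow=2 parchment=8 quartz=2 tile=4

Answer: arrow=2 parchment=8 quartz=2 tile=4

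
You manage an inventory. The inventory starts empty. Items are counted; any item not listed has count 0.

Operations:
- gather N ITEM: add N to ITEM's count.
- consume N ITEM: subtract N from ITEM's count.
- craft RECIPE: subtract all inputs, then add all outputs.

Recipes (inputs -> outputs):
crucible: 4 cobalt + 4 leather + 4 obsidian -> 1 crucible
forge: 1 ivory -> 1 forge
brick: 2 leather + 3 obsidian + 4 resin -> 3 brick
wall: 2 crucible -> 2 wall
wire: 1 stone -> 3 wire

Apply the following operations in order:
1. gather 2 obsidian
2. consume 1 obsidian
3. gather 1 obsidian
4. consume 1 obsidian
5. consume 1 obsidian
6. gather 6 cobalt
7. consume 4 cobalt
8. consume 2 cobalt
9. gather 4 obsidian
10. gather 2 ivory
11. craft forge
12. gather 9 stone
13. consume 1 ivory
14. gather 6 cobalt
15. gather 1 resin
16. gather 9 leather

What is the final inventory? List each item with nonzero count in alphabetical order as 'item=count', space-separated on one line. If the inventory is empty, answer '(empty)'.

Answer: cobalt=6 forge=1 leather=9 obsidian=4 resin=1 stone=9

Derivation:
After 1 (gather 2 obsidian): obsidian=2
After 2 (consume 1 obsidian): obsidian=1
After 3 (gather 1 obsidian): obsidian=2
After 4 (consume 1 obsidian): obsidian=1
After 5 (consume 1 obsidian): (empty)
After 6 (gather 6 cobalt): cobalt=6
After 7 (consume 4 cobalt): cobalt=2
After 8 (consume 2 cobalt): (empty)
After 9 (gather 4 obsidian): obsidian=4
After 10 (gather 2 ivory): ivory=2 obsidian=4
After 11 (craft forge): forge=1 ivory=1 obsidian=4
After 12 (gather 9 stone): forge=1 ivory=1 obsidian=4 stone=9
After 13 (consume 1 ivory): forge=1 obsidian=4 stone=9
After 14 (gather 6 cobalt): cobalt=6 forge=1 obsidian=4 stone=9
After 15 (gather 1 resin): cobalt=6 forge=1 obsidian=4 resin=1 stone=9
After 16 (gather 9 leather): cobalt=6 forge=1 leather=9 obsidian=4 resin=1 stone=9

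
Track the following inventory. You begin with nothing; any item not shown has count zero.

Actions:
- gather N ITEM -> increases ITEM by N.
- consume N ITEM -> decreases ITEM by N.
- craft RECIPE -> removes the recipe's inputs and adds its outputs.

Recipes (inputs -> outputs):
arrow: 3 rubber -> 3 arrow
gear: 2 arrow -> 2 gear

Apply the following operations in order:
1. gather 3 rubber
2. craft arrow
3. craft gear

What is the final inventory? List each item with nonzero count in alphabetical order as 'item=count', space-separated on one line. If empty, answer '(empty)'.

After 1 (gather 3 rubber): rubber=3
After 2 (craft arrow): arrow=3
After 3 (craft gear): arrow=1 gear=2

Answer: arrow=1 gear=2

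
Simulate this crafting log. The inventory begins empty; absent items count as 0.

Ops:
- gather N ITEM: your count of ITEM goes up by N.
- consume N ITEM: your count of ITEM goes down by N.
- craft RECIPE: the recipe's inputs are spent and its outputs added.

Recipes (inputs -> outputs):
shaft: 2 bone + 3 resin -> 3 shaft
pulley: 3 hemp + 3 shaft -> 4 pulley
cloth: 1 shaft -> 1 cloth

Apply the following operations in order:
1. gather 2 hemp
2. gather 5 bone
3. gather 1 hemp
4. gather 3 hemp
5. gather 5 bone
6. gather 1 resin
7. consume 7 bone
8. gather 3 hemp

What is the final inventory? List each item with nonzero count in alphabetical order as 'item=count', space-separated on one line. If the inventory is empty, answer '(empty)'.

After 1 (gather 2 hemp): hemp=2
After 2 (gather 5 bone): bone=5 hemp=2
After 3 (gather 1 hemp): bone=5 hemp=3
After 4 (gather 3 hemp): bone=5 hemp=6
After 5 (gather 5 bone): bone=10 hemp=6
After 6 (gather 1 resin): bone=10 hemp=6 resin=1
After 7 (consume 7 bone): bone=3 hemp=6 resin=1
After 8 (gather 3 hemp): bone=3 hemp=9 resin=1

Answer: bone=3 hemp=9 resin=1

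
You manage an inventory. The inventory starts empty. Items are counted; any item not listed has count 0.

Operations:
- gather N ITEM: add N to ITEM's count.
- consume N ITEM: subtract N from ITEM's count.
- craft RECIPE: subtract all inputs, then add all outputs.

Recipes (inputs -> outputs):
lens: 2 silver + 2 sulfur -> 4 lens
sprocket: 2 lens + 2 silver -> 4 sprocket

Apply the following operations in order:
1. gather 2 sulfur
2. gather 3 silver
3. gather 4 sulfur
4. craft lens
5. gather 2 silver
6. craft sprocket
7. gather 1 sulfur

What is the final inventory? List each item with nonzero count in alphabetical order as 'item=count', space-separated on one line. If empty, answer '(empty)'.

After 1 (gather 2 sulfur): sulfur=2
After 2 (gather 3 silver): silver=3 sulfur=2
After 3 (gather 4 sulfur): silver=3 sulfur=6
After 4 (craft lens): lens=4 silver=1 sulfur=4
After 5 (gather 2 silver): lens=4 silver=3 sulfur=4
After 6 (craft sprocket): lens=2 silver=1 sprocket=4 sulfur=4
After 7 (gather 1 sulfur): lens=2 silver=1 sprocket=4 sulfur=5

Answer: lens=2 silver=1 sprocket=4 sulfur=5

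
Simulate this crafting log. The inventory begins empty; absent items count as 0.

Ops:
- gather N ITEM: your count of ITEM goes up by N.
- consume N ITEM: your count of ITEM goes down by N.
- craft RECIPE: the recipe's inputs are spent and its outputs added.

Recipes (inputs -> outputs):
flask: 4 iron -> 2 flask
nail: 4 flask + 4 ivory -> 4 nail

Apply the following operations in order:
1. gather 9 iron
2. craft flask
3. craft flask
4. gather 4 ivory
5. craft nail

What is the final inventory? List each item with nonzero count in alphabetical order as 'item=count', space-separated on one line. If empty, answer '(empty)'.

Answer: iron=1 nail=4

Derivation:
After 1 (gather 9 iron): iron=9
After 2 (craft flask): flask=2 iron=5
After 3 (craft flask): flask=4 iron=1
After 4 (gather 4 ivory): flask=4 iron=1 ivory=4
After 5 (craft nail): iron=1 nail=4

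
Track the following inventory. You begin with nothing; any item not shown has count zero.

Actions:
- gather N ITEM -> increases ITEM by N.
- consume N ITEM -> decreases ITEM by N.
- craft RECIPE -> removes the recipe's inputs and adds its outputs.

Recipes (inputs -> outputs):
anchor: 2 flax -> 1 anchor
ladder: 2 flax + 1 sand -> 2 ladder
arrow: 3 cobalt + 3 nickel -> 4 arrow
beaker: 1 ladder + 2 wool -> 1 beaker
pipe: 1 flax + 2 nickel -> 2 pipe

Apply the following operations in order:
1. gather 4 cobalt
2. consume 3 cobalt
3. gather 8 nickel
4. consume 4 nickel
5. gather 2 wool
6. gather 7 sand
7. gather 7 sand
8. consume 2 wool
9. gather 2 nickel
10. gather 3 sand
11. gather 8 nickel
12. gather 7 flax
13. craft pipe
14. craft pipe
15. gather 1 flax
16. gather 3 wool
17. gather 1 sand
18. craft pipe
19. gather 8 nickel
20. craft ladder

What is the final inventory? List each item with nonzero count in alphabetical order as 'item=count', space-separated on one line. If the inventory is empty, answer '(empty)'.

Answer: cobalt=1 flax=3 ladder=2 nickel=16 pipe=6 sand=17 wool=3

Derivation:
After 1 (gather 4 cobalt): cobalt=4
After 2 (consume 3 cobalt): cobalt=1
After 3 (gather 8 nickel): cobalt=1 nickel=8
After 4 (consume 4 nickel): cobalt=1 nickel=4
After 5 (gather 2 wool): cobalt=1 nickel=4 wool=2
After 6 (gather 7 sand): cobalt=1 nickel=4 sand=7 wool=2
After 7 (gather 7 sand): cobalt=1 nickel=4 sand=14 wool=2
After 8 (consume 2 wool): cobalt=1 nickel=4 sand=14
After 9 (gather 2 nickel): cobalt=1 nickel=6 sand=14
After 10 (gather 3 sand): cobalt=1 nickel=6 sand=17
After 11 (gather 8 nickel): cobalt=1 nickel=14 sand=17
After 12 (gather 7 flax): cobalt=1 flax=7 nickel=14 sand=17
After 13 (craft pipe): cobalt=1 flax=6 nickel=12 pipe=2 sand=17
After 14 (craft pipe): cobalt=1 flax=5 nickel=10 pipe=4 sand=17
After 15 (gather 1 flax): cobalt=1 flax=6 nickel=10 pipe=4 sand=17
After 16 (gather 3 wool): cobalt=1 flax=6 nickel=10 pipe=4 sand=17 wool=3
After 17 (gather 1 sand): cobalt=1 flax=6 nickel=10 pipe=4 sand=18 wool=3
After 18 (craft pipe): cobalt=1 flax=5 nickel=8 pipe=6 sand=18 wool=3
After 19 (gather 8 nickel): cobalt=1 flax=5 nickel=16 pipe=6 sand=18 wool=3
After 20 (craft ladder): cobalt=1 flax=3 ladder=2 nickel=16 pipe=6 sand=17 wool=3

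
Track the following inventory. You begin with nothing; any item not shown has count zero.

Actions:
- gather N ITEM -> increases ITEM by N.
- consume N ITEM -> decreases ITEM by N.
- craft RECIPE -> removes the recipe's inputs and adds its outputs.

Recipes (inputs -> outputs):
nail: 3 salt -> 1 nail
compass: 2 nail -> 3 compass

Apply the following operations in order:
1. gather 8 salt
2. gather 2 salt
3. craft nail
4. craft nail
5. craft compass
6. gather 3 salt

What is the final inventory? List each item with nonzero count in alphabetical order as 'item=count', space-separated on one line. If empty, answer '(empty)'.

After 1 (gather 8 salt): salt=8
After 2 (gather 2 salt): salt=10
After 3 (craft nail): nail=1 salt=7
After 4 (craft nail): nail=2 salt=4
After 5 (craft compass): compass=3 salt=4
After 6 (gather 3 salt): compass=3 salt=7

Answer: compass=3 salt=7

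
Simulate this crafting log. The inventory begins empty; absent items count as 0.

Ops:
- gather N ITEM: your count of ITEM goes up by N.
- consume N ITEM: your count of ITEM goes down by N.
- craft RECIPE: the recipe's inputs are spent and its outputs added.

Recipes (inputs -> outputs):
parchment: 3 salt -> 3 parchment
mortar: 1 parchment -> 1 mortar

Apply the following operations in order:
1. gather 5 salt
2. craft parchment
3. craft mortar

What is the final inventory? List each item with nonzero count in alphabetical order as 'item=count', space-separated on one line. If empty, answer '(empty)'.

After 1 (gather 5 salt): salt=5
After 2 (craft parchment): parchment=3 salt=2
After 3 (craft mortar): mortar=1 parchment=2 salt=2

Answer: mortar=1 parchment=2 salt=2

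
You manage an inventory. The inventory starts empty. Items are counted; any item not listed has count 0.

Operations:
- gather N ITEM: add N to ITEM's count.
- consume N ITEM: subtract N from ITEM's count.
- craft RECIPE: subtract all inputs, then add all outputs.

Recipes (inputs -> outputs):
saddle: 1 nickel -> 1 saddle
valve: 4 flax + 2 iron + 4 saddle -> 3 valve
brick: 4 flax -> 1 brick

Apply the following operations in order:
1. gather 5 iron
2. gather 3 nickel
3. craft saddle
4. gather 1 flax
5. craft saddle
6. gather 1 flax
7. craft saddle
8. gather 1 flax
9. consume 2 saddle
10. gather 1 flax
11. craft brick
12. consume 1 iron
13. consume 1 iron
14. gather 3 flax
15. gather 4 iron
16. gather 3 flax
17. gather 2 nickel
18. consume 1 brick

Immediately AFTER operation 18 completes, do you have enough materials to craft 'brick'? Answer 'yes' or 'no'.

Answer: yes

Derivation:
After 1 (gather 5 iron): iron=5
After 2 (gather 3 nickel): iron=5 nickel=3
After 3 (craft saddle): iron=5 nickel=2 saddle=1
After 4 (gather 1 flax): flax=1 iron=5 nickel=2 saddle=1
After 5 (craft saddle): flax=1 iron=5 nickel=1 saddle=2
After 6 (gather 1 flax): flax=2 iron=5 nickel=1 saddle=2
After 7 (craft saddle): flax=2 iron=5 saddle=3
After 8 (gather 1 flax): flax=3 iron=5 saddle=3
After 9 (consume 2 saddle): flax=3 iron=5 saddle=1
After 10 (gather 1 flax): flax=4 iron=5 saddle=1
After 11 (craft brick): brick=1 iron=5 saddle=1
After 12 (consume 1 iron): brick=1 iron=4 saddle=1
After 13 (consume 1 iron): brick=1 iron=3 saddle=1
After 14 (gather 3 flax): brick=1 flax=3 iron=3 saddle=1
After 15 (gather 4 iron): brick=1 flax=3 iron=7 saddle=1
After 16 (gather 3 flax): brick=1 flax=6 iron=7 saddle=1
After 17 (gather 2 nickel): brick=1 flax=6 iron=7 nickel=2 saddle=1
After 18 (consume 1 brick): flax=6 iron=7 nickel=2 saddle=1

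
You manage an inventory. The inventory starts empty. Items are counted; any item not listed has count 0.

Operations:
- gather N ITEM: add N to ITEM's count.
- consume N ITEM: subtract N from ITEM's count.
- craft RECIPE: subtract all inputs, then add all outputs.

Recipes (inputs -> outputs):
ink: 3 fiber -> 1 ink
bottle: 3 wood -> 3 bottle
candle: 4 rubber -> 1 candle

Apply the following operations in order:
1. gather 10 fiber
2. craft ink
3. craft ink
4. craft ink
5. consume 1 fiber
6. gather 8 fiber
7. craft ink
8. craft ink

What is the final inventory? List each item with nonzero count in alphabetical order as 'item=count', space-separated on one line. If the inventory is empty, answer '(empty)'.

After 1 (gather 10 fiber): fiber=10
After 2 (craft ink): fiber=7 ink=1
After 3 (craft ink): fiber=4 ink=2
After 4 (craft ink): fiber=1 ink=3
After 5 (consume 1 fiber): ink=3
After 6 (gather 8 fiber): fiber=8 ink=3
After 7 (craft ink): fiber=5 ink=4
After 8 (craft ink): fiber=2 ink=5

Answer: fiber=2 ink=5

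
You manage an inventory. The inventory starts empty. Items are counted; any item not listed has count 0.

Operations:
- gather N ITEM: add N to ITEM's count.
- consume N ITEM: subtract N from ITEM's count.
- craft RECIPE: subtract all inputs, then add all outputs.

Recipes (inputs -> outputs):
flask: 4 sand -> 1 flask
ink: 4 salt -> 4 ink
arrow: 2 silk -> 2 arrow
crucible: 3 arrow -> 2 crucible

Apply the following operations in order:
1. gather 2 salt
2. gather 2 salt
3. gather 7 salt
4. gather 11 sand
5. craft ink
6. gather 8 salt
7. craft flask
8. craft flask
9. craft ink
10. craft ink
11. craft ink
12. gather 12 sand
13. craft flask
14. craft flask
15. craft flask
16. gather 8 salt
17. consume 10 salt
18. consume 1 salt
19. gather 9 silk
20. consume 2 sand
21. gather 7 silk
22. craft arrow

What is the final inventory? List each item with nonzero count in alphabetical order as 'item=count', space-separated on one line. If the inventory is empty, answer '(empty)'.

After 1 (gather 2 salt): salt=2
After 2 (gather 2 salt): salt=4
After 3 (gather 7 salt): salt=11
After 4 (gather 11 sand): salt=11 sand=11
After 5 (craft ink): ink=4 salt=7 sand=11
After 6 (gather 8 salt): ink=4 salt=15 sand=11
After 7 (craft flask): flask=1 ink=4 salt=15 sand=7
After 8 (craft flask): flask=2 ink=4 salt=15 sand=3
After 9 (craft ink): flask=2 ink=8 salt=11 sand=3
After 10 (craft ink): flask=2 ink=12 salt=7 sand=3
After 11 (craft ink): flask=2 ink=16 salt=3 sand=3
After 12 (gather 12 sand): flask=2 ink=16 salt=3 sand=15
After 13 (craft flask): flask=3 ink=16 salt=3 sand=11
After 14 (craft flask): flask=4 ink=16 salt=3 sand=7
After 15 (craft flask): flask=5 ink=16 salt=3 sand=3
After 16 (gather 8 salt): flask=5 ink=16 salt=11 sand=3
After 17 (consume 10 salt): flask=5 ink=16 salt=1 sand=3
After 18 (consume 1 salt): flask=5 ink=16 sand=3
After 19 (gather 9 silk): flask=5 ink=16 sand=3 silk=9
After 20 (consume 2 sand): flask=5 ink=16 sand=1 silk=9
After 21 (gather 7 silk): flask=5 ink=16 sand=1 silk=16
After 22 (craft arrow): arrow=2 flask=5 ink=16 sand=1 silk=14

Answer: arrow=2 flask=5 ink=16 sand=1 silk=14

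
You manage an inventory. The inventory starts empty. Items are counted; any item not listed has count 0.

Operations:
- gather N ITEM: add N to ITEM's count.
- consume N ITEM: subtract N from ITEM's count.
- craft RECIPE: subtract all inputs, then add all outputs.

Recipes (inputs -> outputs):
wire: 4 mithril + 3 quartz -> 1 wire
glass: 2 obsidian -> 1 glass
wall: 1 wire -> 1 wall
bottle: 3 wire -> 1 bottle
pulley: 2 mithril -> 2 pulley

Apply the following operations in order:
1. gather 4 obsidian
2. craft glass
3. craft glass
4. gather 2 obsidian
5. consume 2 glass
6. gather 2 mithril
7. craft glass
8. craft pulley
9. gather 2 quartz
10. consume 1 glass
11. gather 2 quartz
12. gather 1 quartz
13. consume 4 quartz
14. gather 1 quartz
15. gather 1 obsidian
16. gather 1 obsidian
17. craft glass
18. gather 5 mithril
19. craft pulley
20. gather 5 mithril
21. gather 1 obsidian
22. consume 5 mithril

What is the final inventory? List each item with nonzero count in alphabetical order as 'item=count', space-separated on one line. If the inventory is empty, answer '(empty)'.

After 1 (gather 4 obsidian): obsidian=4
After 2 (craft glass): glass=1 obsidian=2
After 3 (craft glass): glass=2
After 4 (gather 2 obsidian): glass=2 obsidian=2
After 5 (consume 2 glass): obsidian=2
After 6 (gather 2 mithril): mithril=2 obsidian=2
After 7 (craft glass): glass=1 mithril=2
After 8 (craft pulley): glass=1 pulley=2
After 9 (gather 2 quartz): glass=1 pulley=2 quartz=2
After 10 (consume 1 glass): pulley=2 quartz=2
After 11 (gather 2 quartz): pulley=2 quartz=4
After 12 (gather 1 quartz): pulley=2 quartz=5
After 13 (consume 4 quartz): pulley=2 quartz=1
After 14 (gather 1 quartz): pulley=2 quartz=2
After 15 (gather 1 obsidian): obsidian=1 pulley=2 quartz=2
After 16 (gather 1 obsidian): obsidian=2 pulley=2 quartz=2
After 17 (craft glass): glass=1 pulley=2 quartz=2
After 18 (gather 5 mithril): glass=1 mithril=5 pulley=2 quartz=2
After 19 (craft pulley): glass=1 mithril=3 pulley=4 quartz=2
After 20 (gather 5 mithril): glass=1 mithril=8 pulley=4 quartz=2
After 21 (gather 1 obsidian): glass=1 mithril=8 obsidian=1 pulley=4 quartz=2
After 22 (consume 5 mithril): glass=1 mithril=3 obsidian=1 pulley=4 quartz=2

Answer: glass=1 mithril=3 obsidian=1 pulley=4 quartz=2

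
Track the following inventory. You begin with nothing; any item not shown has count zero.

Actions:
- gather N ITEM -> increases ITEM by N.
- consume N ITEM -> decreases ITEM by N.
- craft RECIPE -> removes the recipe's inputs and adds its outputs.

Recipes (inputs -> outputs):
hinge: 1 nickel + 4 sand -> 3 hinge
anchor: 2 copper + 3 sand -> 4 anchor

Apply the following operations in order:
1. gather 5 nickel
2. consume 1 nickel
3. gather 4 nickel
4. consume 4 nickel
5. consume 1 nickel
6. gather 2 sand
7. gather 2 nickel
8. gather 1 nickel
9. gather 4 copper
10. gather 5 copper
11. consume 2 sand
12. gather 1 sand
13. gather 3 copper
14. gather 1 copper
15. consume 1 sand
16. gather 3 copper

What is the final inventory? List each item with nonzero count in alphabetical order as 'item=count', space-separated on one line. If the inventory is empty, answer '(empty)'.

After 1 (gather 5 nickel): nickel=5
After 2 (consume 1 nickel): nickel=4
After 3 (gather 4 nickel): nickel=8
After 4 (consume 4 nickel): nickel=4
After 5 (consume 1 nickel): nickel=3
After 6 (gather 2 sand): nickel=3 sand=2
After 7 (gather 2 nickel): nickel=5 sand=2
After 8 (gather 1 nickel): nickel=6 sand=2
After 9 (gather 4 copper): copper=4 nickel=6 sand=2
After 10 (gather 5 copper): copper=9 nickel=6 sand=2
After 11 (consume 2 sand): copper=9 nickel=6
After 12 (gather 1 sand): copper=9 nickel=6 sand=1
After 13 (gather 3 copper): copper=12 nickel=6 sand=1
After 14 (gather 1 copper): copper=13 nickel=6 sand=1
After 15 (consume 1 sand): copper=13 nickel=6
After 16 (gather 3 copper): copper=16 nickel=6

Answer: copper=16 nickel=6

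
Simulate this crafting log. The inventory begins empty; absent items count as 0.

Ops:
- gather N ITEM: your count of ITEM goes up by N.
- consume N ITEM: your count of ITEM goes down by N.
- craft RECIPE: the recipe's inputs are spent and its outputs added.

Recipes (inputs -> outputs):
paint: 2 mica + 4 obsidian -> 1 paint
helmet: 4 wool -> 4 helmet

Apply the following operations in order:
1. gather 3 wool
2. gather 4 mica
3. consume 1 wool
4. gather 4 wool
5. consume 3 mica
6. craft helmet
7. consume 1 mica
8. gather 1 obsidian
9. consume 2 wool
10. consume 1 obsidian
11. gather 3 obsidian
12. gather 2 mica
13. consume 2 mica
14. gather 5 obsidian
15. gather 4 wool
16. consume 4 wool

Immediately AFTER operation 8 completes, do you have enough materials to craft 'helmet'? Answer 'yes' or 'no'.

After 1 (gather 3 wool): wool=3
After 2 (gather 4 mica): mica=4 wool=3
After 3 (consume 1 wool): mica=4 wool=2
After 4 (gather 4 wool): mica=4 wool=6
After 5 (consume 3 mica): mica=1 wool=6
After 6 (craft helmet): helmet=4 mica=1 wool=2
After 7 (consume 1 mica): helmet=4 wool=2
After 8 (gather 1 obsidian): helmet=4 obsidian=1 wool=2

Answer: no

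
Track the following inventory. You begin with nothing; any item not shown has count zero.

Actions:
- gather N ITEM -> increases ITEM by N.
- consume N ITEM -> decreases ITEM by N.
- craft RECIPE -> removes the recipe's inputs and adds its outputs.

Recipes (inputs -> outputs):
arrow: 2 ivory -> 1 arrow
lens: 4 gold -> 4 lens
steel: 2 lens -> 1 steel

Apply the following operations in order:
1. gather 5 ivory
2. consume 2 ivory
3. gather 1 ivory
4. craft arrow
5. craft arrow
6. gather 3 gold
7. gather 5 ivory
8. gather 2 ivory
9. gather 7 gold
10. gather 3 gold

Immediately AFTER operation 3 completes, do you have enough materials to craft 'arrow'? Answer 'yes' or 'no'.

Answer: yes

Derivation:
After 1 (gather 5 ivory): ivory=5
After 2 (consume 2 ivory): ivory=3
After 3 (gather 1 ivory): ivory=4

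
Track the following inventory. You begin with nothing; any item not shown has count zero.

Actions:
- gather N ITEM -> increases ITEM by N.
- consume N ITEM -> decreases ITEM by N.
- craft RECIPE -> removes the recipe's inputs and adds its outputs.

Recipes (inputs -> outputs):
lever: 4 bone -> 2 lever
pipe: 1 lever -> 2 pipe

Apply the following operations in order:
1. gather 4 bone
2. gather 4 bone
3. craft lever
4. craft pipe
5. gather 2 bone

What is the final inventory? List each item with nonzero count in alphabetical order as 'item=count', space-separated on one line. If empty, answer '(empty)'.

Answer: bone=6 lever=1 pipe=2

Derivation:
After 1 (gather 4 bone): bone=4
After 2 (gather 4 bone): bone=8
After 3 (craft lever): bone=4 lever=2
After 4 (craft pipe): bone=4 lever=1 pipe=2
After 5 (gather 2 bone): bone=6 lever=1 pipe=2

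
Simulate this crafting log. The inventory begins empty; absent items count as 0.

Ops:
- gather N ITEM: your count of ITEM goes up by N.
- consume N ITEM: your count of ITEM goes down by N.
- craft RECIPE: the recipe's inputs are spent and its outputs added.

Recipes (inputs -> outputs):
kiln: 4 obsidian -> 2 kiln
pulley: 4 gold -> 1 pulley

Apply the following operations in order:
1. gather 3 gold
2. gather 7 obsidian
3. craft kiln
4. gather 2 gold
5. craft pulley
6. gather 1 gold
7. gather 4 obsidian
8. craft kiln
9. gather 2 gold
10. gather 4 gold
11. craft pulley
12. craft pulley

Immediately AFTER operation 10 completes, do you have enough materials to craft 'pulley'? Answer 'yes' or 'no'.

Answer: yes

Derivation:
After 1 (gather 3 gold): gold=3
After 2 (gather 7 obsidian): gold=3 obsidian=7
After 3 (craft kiln): gold=3 kiln=2 obsidian=3
After 4 (gather 2 gold): gold=5 kiln=2 obsidian=3
After 5 (craft pulley): gold=1 kiln=2 obsidian=3 pulley=1
After 6 (gather 1 gold): gold=2 kiln=2 obsidian=3 pulley=1
After 7 (gather 4 obsidian): gold=2 kiln=2 obsidian=7 pulley=1
After 8 (craft kiln): gold=2 kiln=4 obsidian=3 pulley=1
After 9 (gather 2 gold): gold=4 kiln=4 obsidian=3 pulley=1
After 10 (gather 4 gold): gold=8 kiln=4 obsidian=3 pulley=1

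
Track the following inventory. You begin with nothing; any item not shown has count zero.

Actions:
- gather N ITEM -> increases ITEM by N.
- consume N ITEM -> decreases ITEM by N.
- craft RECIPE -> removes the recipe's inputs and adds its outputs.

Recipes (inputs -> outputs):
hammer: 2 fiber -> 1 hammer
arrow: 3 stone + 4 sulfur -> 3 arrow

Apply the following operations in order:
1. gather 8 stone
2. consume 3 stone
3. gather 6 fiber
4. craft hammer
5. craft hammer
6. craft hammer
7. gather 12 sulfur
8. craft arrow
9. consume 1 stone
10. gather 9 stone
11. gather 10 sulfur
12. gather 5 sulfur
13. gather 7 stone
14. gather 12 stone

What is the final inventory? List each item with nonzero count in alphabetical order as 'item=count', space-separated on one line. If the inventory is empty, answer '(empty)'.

After 1 (gather 8 stone): stone=8
After 2 (consume 3 stone): stone=5
After 3 (gather 6 fiber): fiber=6 stone=5
After 4 (craft hammer): fiber=4 hammer=1 stone=5
After 5 (craft hammer): fiber=2 hammer=2 stone=5
After 6 (craft hammer): hammer=3 stone=5
After 7 (gather 12 sulfur): hammer=3 stone=5 sulfur=12
After 8 (craft arrow): arrow=3 hammer=3 stone=2 sulfur=8
After 9 (consume 1 stone): arrow=3 hammer=3 stone=1 sulfur=8
After 10 (gather 9 stone): arrow=3 hammer=3 stone=10 sulfur=8
After 11 (gather 10 sulfur): arrow=3 hammer=3 stone=10 sulfur=18
After 12 (gather 5 sulfur): arrow=3 hammer=3 stone=10 sulfur=23
After 13 (gather 7 stone): arrow=3 hammer=3 stone=17 sulfur=23
After 14 (gather 12 stone): arrow=3 hammer=3 stone=29 sulfur=23

Answer: arrow=3 hammer=3 stone=29 sulfur=23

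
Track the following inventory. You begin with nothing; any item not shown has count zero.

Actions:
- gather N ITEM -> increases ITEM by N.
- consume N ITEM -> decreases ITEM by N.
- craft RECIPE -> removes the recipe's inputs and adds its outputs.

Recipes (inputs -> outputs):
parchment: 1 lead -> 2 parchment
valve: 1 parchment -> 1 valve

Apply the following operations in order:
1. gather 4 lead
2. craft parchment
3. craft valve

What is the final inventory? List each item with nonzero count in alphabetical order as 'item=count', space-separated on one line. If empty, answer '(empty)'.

Answer: lead=3 parchment=1 valve=1

Derivation:
After 1 (gather 4 lead): lead=4
After 2 (craft parchment): lead=3 parchment=2
After 3 (craft valve): lead=3 parchment=1 valve=1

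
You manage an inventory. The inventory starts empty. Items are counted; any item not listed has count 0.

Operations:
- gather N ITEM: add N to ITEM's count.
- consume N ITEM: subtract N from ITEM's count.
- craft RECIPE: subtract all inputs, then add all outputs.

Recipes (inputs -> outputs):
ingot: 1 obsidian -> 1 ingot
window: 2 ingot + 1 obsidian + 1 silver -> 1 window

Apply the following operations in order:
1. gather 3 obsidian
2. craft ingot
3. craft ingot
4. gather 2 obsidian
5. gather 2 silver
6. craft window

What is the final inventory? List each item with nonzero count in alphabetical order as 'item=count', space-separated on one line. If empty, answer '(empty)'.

After 1 (gather 3 obsidian): obsidian=3
After 2 (craft ingot): ingot=1 obsidian=2
After 3 (craft ingot): ingot=2 obsidian=1
After 4 (gather 2 obsidian): ingot=2 obsidian=3
After 5 (gather 2 silver): ingot=2 obsidian=3 silver=2
After 6 (craft window): obsidian=2 silver=1 window=1

Answer: obsidian=2 silver=1 window=1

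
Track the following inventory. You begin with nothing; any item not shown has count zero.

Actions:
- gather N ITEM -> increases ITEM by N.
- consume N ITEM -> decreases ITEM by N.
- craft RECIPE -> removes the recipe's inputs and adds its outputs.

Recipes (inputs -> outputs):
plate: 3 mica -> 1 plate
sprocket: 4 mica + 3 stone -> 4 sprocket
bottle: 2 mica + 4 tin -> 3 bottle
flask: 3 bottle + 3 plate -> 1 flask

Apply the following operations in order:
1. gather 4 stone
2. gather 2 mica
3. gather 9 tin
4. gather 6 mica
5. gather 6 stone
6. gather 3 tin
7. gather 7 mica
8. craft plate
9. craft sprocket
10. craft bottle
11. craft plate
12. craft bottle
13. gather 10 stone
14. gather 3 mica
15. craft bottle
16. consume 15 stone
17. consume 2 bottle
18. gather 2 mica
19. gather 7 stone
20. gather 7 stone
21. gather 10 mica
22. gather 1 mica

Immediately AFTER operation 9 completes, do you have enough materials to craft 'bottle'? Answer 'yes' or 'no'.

Answer: yes

Derivation:
After 1 (gather 4 stone): stone=4
After 2 (gather 2 mica): mica=2 stone=4
After 3 (gather 9 tin): mica=2 stone=4 tin=9
After 4 (gather 6 mica): mica=8 stone=4 tin=9
After 5 (gather 6 stone): mica=8 stone=10 tin=9
After 6 (gather 3 tin): mica=8 stone=10 tin=12
After 7 (gather 7 mica): mica=15 stone=10 tin=12
After 8 (craft plate): mica=12 plate=1 stone=10 tin=12
After 9 (craft sprocket): mica=8 plate=1 sprocket=4 stone=7 tin=12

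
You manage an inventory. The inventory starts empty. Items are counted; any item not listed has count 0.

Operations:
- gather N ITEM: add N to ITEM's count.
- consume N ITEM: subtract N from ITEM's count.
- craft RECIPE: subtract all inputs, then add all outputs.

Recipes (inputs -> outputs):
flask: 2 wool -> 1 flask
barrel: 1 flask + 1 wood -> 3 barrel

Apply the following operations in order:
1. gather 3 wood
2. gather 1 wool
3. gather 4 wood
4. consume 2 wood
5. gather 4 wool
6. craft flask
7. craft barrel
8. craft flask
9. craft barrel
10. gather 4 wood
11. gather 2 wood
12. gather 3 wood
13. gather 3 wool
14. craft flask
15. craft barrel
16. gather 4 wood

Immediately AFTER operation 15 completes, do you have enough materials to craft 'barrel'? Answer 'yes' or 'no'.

After 1 (gather 3 wood): wood=3
After 2 (gather 1 wool): wood=3 wool=1
After 3 (gather 4 wood): wood=7 wool=1
After 4 (consume 2 wood): wood=5 wool=1
After 5 (gather 4 wool): wood=5 wool=5
After 6 (craft flask): flask=1 wood=5 wool=3
After 7 (craft barrel): barrel=3 wood=4 wool=3
After 8 (craft flask): barrel=3 flask=1 wood=4 wool=1
After 9 (craft barrel): barrel=6 wood=3 wool=1
After 10 (gather 4 wood): barrel=6 wood=7 wool=1
After 11 (gather 2 wood): barrel=6 wood=9 wool=1
After 12 (gather 3 wood): barrel=6 wood=12 wool=1
After 13 (gather 3 wool): barrel=6 wood=12 wool=4
After 14 (craft flask): barrel=6 flask=1 wood=12 wool=2
After 15 (craft barrel): barrel=9 wood=11 wool=2

Answer: no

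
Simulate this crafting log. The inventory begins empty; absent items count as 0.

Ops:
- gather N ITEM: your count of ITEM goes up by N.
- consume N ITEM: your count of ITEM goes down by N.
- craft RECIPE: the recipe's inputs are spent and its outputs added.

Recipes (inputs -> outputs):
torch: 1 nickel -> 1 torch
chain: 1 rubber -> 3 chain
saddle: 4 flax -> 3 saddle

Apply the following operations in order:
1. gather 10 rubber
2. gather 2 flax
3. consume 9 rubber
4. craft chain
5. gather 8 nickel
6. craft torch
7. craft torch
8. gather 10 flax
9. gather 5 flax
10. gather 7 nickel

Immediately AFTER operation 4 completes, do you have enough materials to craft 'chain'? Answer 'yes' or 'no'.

After 1 (gather 10 rubber): rubber=10
After 2 (gather 2 flax): flax=2 rubber=10
After 3 (consume 9 rubber): flax=2 rubber=1
After 4 (craft chain): chain=3 flax=2

Answer: no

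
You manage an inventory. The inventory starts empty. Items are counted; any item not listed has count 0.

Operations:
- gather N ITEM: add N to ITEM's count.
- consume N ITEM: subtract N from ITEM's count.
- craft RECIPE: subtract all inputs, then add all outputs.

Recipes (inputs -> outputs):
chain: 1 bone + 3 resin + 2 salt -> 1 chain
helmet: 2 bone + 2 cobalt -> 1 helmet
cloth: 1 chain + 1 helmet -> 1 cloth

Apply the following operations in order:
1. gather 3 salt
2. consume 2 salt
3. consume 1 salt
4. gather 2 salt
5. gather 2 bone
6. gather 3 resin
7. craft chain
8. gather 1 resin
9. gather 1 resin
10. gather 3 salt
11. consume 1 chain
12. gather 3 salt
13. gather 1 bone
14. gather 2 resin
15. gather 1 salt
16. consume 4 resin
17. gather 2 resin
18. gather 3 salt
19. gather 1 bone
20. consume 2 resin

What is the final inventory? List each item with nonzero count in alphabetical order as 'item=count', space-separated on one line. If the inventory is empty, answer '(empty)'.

Answer: bone=3 salt=10

Derivation:
After 1 (gather 3 salt): salt=3
After 2 (consume 2 salt): salt=1
After 3 (consume 1 salt): (empty)
After 4 (gather 2 salt): salt=2
After 5 (gather 2 bone): bone=2 salt=2
After 6 (gather 3 resin): bone=2 resin=3 salt=2
After 7 (craft chain): bone=1 chain=1
After 8 (gather 1 resin): bone=1 chain=1 resin=1
After 9 (gather 1 resin): bone=1 chain=1 resin=2
After 10 (gather 3 salt): bone=1 chain=1 resin=2 salt=3
After 11 (consume 1 chain): bone=1 resin=2 salt=3
After 12 (gather 3 salt): bone=1 resin=2 salt=6
After 13 (gather 1 bone): bone=2 resin=2 salt=6
After 14 (gather 2 resin): bone=2 resin=4 salt=6
After 15 (gather 1 salt): bone=2 resin=4 salt=7
After 16 (consume 4 resin): bone=2 salt=7
After 17 (gather 2 resin): bone=2 resin=2 salt=7
After 18 (gather 3 salt): bone=2 resin=2 salt=10
After 19 (gather 1 bone): bone=3 resin=2 salt=10
After 20 (consume 2 resin): bone=3 salt=10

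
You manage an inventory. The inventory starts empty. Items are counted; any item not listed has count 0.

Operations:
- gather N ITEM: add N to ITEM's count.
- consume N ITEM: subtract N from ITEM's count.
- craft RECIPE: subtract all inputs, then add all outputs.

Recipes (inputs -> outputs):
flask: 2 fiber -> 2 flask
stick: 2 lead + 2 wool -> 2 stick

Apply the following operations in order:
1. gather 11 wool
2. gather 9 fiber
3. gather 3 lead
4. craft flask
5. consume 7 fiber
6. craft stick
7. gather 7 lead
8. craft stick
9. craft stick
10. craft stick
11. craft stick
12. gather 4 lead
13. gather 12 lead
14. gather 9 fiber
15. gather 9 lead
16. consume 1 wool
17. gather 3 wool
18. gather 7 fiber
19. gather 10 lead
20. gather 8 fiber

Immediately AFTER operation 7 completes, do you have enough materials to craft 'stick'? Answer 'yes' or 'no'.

Answer: yes

Derivation:
After 1 (gather 11 wool): wool=11
After 2 (gather 9 fiber): fiber=9 wool=11
After 3 (gather 3 lead): fiber=9 lead=3 wool=11
After 4 (craft flask): fiber=7 flask=2 lead=3 wool=11
After 5 (consume 7 fiber): flask=2 lead=3 wool=11
After 6 (craft stick): flask=2 lead=1 stick=2 wool=9
After 7 (gather 7 lead): flask=2 lead=8 stick=2 wool=9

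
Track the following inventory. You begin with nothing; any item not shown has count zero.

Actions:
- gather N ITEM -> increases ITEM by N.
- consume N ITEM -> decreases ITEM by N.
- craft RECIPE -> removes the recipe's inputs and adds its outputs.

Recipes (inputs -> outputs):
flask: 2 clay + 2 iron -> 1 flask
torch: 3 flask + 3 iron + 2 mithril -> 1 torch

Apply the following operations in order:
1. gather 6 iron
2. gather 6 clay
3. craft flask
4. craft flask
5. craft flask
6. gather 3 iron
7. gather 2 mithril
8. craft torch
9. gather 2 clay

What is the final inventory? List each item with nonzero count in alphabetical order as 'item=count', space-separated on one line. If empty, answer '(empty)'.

Answer: clay=2 torch=1

Derivation:
After 1 (gather 6 iron): iron=6
After 2 (gather 6 clay): clay=6 iron=6
After 3 (craft flask): clay=4 flask=1 iron=4
After 4 (craft flask): clay=2 flask=2 iron=2
After 5 (craft flask): flask=3
After 6 (gather 3 iron): flask=3 iron=3
After 7 (gather 2 mithril): flask=3 iron=3 mithril=2
After 8 (craft torch): torch=1
After 9 (gather 2 clay): clay=2 torch=1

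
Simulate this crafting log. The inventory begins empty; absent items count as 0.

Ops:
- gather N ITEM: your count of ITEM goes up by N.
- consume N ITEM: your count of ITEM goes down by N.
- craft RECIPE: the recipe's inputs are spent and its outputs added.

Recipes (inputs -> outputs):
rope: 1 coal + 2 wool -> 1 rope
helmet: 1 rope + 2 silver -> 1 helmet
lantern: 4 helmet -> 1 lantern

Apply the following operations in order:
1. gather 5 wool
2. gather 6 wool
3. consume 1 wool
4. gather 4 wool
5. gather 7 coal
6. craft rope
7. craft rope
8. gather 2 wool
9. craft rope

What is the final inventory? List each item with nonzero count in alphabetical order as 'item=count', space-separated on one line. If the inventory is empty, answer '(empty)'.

After 1 (gather 5 wool): wool=5
After 2 (gather 6 wool): wool=11
After 3 (consume 1 wool): wool=10
After 4 (gather 4 wool): wool=14
After 5 (gather 7 coal): coal=7 wool=14
After 6 (craft rope): coal=6 rope=1 wool=12
After 7 (craft rope): coal=5 rope=2 wool=10
After 8 (gather 2 wool): coal=5 rope=2 wool=12
After 9 (craft rope): coal=4 rope=3 wool=10

Answer: coal=4 rope=3 wool=10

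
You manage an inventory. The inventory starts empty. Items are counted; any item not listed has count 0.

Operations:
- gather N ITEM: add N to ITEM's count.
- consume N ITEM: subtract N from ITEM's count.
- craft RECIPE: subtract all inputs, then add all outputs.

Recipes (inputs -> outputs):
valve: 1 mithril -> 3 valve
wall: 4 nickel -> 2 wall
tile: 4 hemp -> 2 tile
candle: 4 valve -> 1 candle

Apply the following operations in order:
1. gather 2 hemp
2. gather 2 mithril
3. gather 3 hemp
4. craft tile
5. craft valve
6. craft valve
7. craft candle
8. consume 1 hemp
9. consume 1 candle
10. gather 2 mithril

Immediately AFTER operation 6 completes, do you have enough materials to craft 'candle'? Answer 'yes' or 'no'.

Answer: yes

Derivation:
After 1 (gather 2 hemp): hemp=2
After 2 (gather 2 mithril): hemp=2 mithril=2
After 3 (gather 3 hemp): hemp=5 mithril=2
After 4 (craft tile): hemp=1 mithril=2 tile=2
After 5 (craft valve): hemp=1 mithril=1 tile=2 valve=3
After 6 (craft valve): hemp=1 tile=2 valve=6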